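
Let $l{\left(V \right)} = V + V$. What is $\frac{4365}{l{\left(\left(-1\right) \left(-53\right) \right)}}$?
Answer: $\frac{4365}{106} \approx 41.179$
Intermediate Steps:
$l{\left(V \right)} = 2 V$
$\frac{4365}{l{\left(\left(-1\right) \left(-53\right) \right)}} = \frac{4365}{2 \left(\left(-1\right) \left(-53\right)\right)} = \frac{4365}{2 \cdot 53} = \frac{4365}{106}$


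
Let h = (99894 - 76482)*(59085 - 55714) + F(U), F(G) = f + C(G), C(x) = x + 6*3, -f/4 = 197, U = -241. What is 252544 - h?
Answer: -78668297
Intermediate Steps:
f = -788 (f = -4*197 = -788)
C(x) = 18 + x (C(x) = x + 18 = 18 + x)
F(G) = -770 + G (F(G) = -788 + (18 + G) = -770 + G)
h = 78920841 (h = (99894 - 76482)*(59085 - 55714) + (-770 - 241) = 23412*3371 - 1011 = 78921852 - 1011 = 78920841)
252544 - h = 252544 - 1*78920841 = 252544 - 78920841 = -78668297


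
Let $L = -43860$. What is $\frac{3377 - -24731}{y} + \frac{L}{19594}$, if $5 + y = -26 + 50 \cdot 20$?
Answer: $\frac{254123906}{9493293} \approx 26.769$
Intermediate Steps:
$y = 969$ ($y = -5 + \left(-26 + 50 \cdot 20\right) = -5 + \left(-26 + 1000\right) = -5 + 974 = 969$)
$\frac{3377 - -24731}{y} + \frac{L}{19594} = \frac{3377 - -24731}{969} - \frac{43860}{19594} = \left(3377 + 24731\right) \frac{1}{969} - \frac{21930}{9797} = 28108 \cdot \frac{1}{969} - \frac{21930}{9797} = \frac{28108}{969} - \frac{21930}{9797} = \frac{254123906}{9493293}$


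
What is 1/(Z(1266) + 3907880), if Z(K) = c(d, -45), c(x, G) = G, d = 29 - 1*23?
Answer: 1/3907835 ≈ 2.5590e-7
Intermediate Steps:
d = 6 (d = 29 - 23 = 6)
Z(K) = -45
1/(Z(1266) + 3907880) = 1/(-45 + 3907880) = 1/3907835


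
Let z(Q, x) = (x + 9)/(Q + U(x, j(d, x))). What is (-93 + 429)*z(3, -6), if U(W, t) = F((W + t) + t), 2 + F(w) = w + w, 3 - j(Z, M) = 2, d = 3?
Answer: -144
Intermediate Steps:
j(Z, M) = 1 (j(Z, M) = 3 - 1*2 = 3 - 2 = 1)
F(w) = -2 + 2*w (F(w) = -2 + (w + w) = -2 + 2*w)
U(W, t) = -2 + 2*W + 4*t (U(W, t) = -2 + 2*((W + t) + t) = -2 + 2*(W + 2*t) = -2 + (2*W + 4*t) = -2 + 2*W + 4*t)
z(Q, x) = (9 + x)/(2 + Q + 2*x) (z(Q, x) = (x + 9)/(Q + (-2 + 2*x + 4*1)) = (9 + x)/(Q + (-2 + 2*x + 4)) = (9 + x)/(Q + (2 + 2*x)) = (9 + x)/(2 + Q + 2*x))
(-93 + 429)*z(3, -6) = (-93 + 429)*((9 - 6)/(2 + 3 + 2*(-6))) = 336*(3/(2 + 3 - 12)) = 336*(3/(-7)) = 336*(-⅐*3) = 336*(-3/7) = -144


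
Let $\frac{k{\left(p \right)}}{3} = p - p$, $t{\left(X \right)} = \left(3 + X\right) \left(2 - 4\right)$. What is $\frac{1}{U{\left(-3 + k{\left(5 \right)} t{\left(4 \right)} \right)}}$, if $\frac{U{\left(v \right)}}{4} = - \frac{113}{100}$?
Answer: $- \frac{25}{113} \approx -0.22124$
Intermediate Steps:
$t{\left(X \right)} = -6 - 2 X$ ($t{\left(X \right)} = \left(3 + X\right) \left(-2\right) = -6 - 2 X$)
$k{\left(p \right)} = 0$ ($k{\left(p \right)} = 3 \left(p - p\right) = 3 \cdot 0 = 0$)
$U{\left(v \right)} = - \frac{113}{25}$ ($U{\left(v \right)} = 4 \left(- \frac{113}{100}\right) = - \frac{113}{25}$)
$\frac{1}{U{\left(-3 + k{\left(5 \right)} t{\left(4 \right)} \right)}} = \frac{1}{- \frac{113}{25}} = - \frac{25}{113}$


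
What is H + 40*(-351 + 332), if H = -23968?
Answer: -24728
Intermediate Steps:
H + 40*(-351 + 332) = -23968 + 40*(-351 + 332) = -23968 + 40*(-19) = -23968 - 760 = -24728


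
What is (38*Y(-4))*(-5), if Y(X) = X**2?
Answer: -3040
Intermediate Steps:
(38*Y(-4))*(-5) = (38*(-4)**2)*(-5) = (38*16)*(-5) = 608*(-5) = -3040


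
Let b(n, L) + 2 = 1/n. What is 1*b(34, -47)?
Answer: -67/34 ≈ -1.9706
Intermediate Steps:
b(n, L) = -2 + 1/n
1*b(34, -47) = 1*(-2 + 1/34) = 1*(-67/34) = -67/34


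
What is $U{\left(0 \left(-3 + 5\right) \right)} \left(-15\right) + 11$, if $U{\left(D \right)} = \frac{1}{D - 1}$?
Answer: $26$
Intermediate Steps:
$U{\left(D \right)} = \frac{1}{-1 + D}$
$U{\left(0 \left(-3 + 5\right) \right)} \left(-15\right) + 11 = \frac{1}{-1 + 0 \left(-3 + 5\right)} \left(-15\right) + 11 = \frac{1}{-1 + 0 \cdot 2} \left(-15\right) + 11 = \frac{1}{-1 + 0} \left(-15\right) + 11 = \frac{1}{-1} \left(-15\right) + 11 = \left(-1\right) \left(-15\right) + 11 = 15 + 11 = 26$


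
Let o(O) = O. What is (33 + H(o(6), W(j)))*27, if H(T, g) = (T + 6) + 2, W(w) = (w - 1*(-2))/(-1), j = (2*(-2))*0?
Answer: 1269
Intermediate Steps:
j = 0 (j = -4*0 = 0)
W(w) = -2 - w (W(w) = (w + 2)*(-1) = (2 + w)*(-1) = -2 - w)
H(T, g) = 8 + T (H(T, g) = (6 + T) + 2 = 8 + T)
(33 + H(o(6), W(j)))*27 = (33 + (8 + 6))*27 = (33 + 14)*27 = 47*27 = 1269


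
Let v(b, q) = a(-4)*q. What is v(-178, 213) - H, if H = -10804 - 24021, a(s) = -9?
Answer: 32908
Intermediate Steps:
H = -34825
v(b, q) = -9*q
v(-178, 213) - H = -9*213 - 1*(-34825) = -1917 + 34825 = 32908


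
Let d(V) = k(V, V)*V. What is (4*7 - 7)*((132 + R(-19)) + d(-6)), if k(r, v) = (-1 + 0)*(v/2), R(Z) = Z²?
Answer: 9975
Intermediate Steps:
k(r, v) = -v/2
d(V) = -V²/2 (d(V) = (-V/2)*V = -V²/2)
(4*7 - 7)*((132 + R(-19)) + d(-6)) = (4*7 - 7)*((132 + (-19)²) - ½*(-6)²) = (28 - 7)*((132 + 361) - ½*36) = 21*(493 - 18) = 21*475 = 9975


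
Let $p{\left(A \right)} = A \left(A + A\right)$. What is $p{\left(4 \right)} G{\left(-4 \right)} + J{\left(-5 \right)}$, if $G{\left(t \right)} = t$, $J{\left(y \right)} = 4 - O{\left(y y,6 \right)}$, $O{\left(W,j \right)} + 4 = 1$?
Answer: $-121$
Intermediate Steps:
$O{\left(W,j \right)} = -3$ ($O{\left(W,j \right)} = -4 + 1 = -3$)
$J{\left(y \right)} = 7$ ($J{\left(y \right)} = 4 - -3 = 4 + 3 = 7$)
$p{\left(A \right)} = 2 A^{2}$ ($p{\left(A \right)} = A 2 A = 2 A^{2}$)
$p{\left(4 \right)} G{\left(-4 \right)} + J{\left(-5 \right)} = 2 \cdot 4^{2} \left(-4\right) + 7 = 2 \cdot 16 \left(-4\right) + 7 = 32 \left(-4\right) + 7 = -128 + 7 = -121$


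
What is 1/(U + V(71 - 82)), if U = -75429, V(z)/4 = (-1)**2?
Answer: -1/75425 ≈ -1.3258e-5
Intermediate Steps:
V(z) = 4 (V(z) = 4*(-1)**2 = 4*1 = 4)
1/(U + V(71 - 82)) = 1/(-75429 + 4) = 1/(-75425) = -1/75425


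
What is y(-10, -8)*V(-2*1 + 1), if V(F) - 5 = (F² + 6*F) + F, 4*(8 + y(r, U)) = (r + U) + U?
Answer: 29/2 ≈ 14.500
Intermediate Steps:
y(r, U) = -8 + U/2 + r/4 (y(r, U) = -8 + ((r + U) + U)/4 = -8 + ((U + r) + U)/4 = -8 + (r + 2*U)/4 = -8 + (U/2 + r/4) = -8 + U/2 + r/4)
V(F) = 5 + F² + 7*F (V(F) = 5 + ((F² + 6*F) + F) = 5 + (F² + 7*F) = 5 + F² + 7*F)
y(-10, -8)*V(-2*1 + 1) = (-8 + (½)*(-8) + (¼)*(-10))*(5 + (-2*1 + 1)² + 7*(-2*1 + 1)) = (-8 - 4 - 5/2)*(5 + (-2 + 1)² + 7*(-2 + 1)) = -29*(5 + (-1)² + 7*(-1))/2 = -29*(5 + 1 - 7)/2 = -29/2*(-1) = 29/2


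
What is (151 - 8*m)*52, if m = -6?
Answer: 10348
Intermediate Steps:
(151 - 8*m)*52 = (151 - 8*(-6))*52 = (151 + 48)*52 = 199*52 = 10348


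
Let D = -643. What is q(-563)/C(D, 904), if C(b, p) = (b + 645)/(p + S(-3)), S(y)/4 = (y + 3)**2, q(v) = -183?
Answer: -82716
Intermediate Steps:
S(y) = 4*(3 + y)**2 (S(y) = 4*(y + 3)**2 = 4*(3 + y)**2)
C(b, p) = (645 + b)/p (C(b, p) = (b + 645)/(p + 4*(3 - 3)**2) = (645 + b)/(p + 4*0**2) = (645 + b)/(p + 4*0) = (645 + b)/(p + 0) = (645 + b)/p)
q(-563)/C(D, 904) = -183*904/(645 - 643) = -183/((1/904)*2) = -183/1/452 = -183*452 = -82716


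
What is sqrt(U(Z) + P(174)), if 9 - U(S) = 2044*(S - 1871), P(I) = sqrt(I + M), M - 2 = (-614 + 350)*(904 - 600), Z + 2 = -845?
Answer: sqrt(5555601 + 4*I*sqrt(5005)) ≈ 2357.0 + 0.06*I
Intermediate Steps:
Z = -847 (Z = -2 - 845 = -847)
M = -80254 (M = 2 + (-614 + 350)*(904 - 600) = 2 - 264*304 = 2 - 80256 = -80254)
P(I) = sqrt(-80254 + I) (P(I) = sqrt(I - 80254) = sqrt(-80254 + I))
U(S) = 3824333 - 2044*S (U(S) = 9 - 2044*(S - 1871) = 9 - 2044*(-1871 + S) = 9 - (-3824324 + 2044*S) = 9 + (3824324 - 2044*S) = 3824333 - 2044*S)
sqrt(U(Z) + P(174)) = sqrt((3824333 - 2044*(-847)) + sqrt(-80254 + 174)) = sqrt((3824333 + 1731268) + sqrt(-80080)) = sqrt(5555601 + 4*I*sqrt(5005))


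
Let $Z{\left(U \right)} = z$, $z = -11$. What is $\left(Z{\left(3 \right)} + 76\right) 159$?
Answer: $10335$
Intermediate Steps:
$Z{\left(U \right)} = -11$
$\left(Z{\left(3 \right)} + 76\right) 159 = \left(-11 + 76\right) 159 = 65 \cdot 159 = 10335$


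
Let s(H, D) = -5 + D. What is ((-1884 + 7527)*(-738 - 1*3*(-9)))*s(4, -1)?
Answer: 24073038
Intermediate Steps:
((-1884 + 7527)*(-738 - 1*3*(-9)))*s(4, -1) = ((-1884 + 7527)*(-738 - 1*3*(-9)))*(-5 - 1) = (5643*(-738 - 3*(-9)))*(-6) = (5643*(-738 + 27))*(-6) = (5643*(-711))*(-6) = -4012173*(-6) = 24073038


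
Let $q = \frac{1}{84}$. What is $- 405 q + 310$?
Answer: $\frac{8545}{28} \approx 305.18$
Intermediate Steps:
$q = \frac{1}{84} \approx 0.011905$
$- 405 q + 310 = \left(-405\right) \frac{1}{84} + 310 = - \frac{135}{28} + 310 = \frac{8545}{28}$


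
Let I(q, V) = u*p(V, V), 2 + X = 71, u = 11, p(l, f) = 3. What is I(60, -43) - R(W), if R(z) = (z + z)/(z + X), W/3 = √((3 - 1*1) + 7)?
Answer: 426/13 ≈ 32.769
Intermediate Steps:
X = 69 (X = -2 + 71 = 69)
I(q, V) = 33 (I(q, V) = 11*3 = 33)
W = 9 (W = 3*√((3 - 1*1) + 7) = 3*√((3 - 1) + 7) = 3*√(2 + 7) = 3*√9 = 3*3 = 9)
R(z) = 2*z/(69 + z) (R(z) = (z + z)/(z + 69) = (2*z)/(69 + z) = 2*z/(69 + z))
I(60, -43) - R(W) = 33 - 2*9/(69 + 9) = 33 - 2*9/78 = 33 - 1*3/13 = 33 - 3/13 = 426/13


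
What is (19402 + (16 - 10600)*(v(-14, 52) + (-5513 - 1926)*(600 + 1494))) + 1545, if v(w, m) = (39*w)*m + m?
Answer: 165169754851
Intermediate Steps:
v(w, m) = m + 39*m*w (v(w, m) = 39*m*w + m = m + 39*m*w)
(19402 + (16 - 10600)*(v(-14, 52) + (-5513 - 1926)*(600 + 1494))) + 1545 = (19402 + (16 - 10600)*(52*(1 + 39*(-14)) + (-5513 - 1926)*(600 + 1494))) + 1545 = (19402 - 10584*(52*(1 - 546) - 7439*2094)) + 1545 = (19402 - 10584*(52*(-545) - 15577266)) + 1545 = (19402 - 10584*(-28340 - 15577266)) + 1545 = (19402 - 10584*(-15605606)) + 1545 = (19402 + 165169733904) + 1545 = 165169753306 + 1545 = 165169754851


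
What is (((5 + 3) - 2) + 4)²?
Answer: 100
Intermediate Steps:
(((5 + 3) - 2) + 4)² = ((8 - 2) + 4)² = (6 + 4)² = 10² = 100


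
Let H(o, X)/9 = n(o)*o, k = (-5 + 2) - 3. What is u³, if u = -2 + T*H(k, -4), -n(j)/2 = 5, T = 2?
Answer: 1252726552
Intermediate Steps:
k = -6 (k = -3 - 3 = -6)
n(j) = -10 (n(j) = -2*5 = -10)
H(o, X) = -90*o (H(o, X) = 9*(-10*o) = -90*o)
u = 1078 (u = -2 + 2*(-90*(-6)) = -2 + 2*540 = -2 + 1080 = 1078)
u³ = 1078³ = 1252726552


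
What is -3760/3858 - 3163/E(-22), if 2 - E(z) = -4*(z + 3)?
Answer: 5962307/142746 ≈ 41.769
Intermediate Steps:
E(z) = 14 + 4*z (E(z) = 2 - (-4)*(z + 3) = 2 - (-4)*(3 + z) = 2 - (-12 - 4*z) = 2 + (12 + 4*z) = 14 + 4*z)
-3760/3858 - 3163/E(-22) = -3760/3858 - 3163/(14 + 4*(-22)) = -3760*1/3858 - 3163/(14 - 88) = -1880/1929 - 3163/(-74) = -1880/1929 - 3163*(-1/74) = -1880/1929 + 3163/74 = 5962307/142746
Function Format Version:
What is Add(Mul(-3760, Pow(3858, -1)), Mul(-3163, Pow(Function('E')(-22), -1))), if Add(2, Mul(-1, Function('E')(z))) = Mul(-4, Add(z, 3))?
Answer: Rational(5962307, 142746) ≈ 41.769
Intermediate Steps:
Function('E')(z) = Add(14, Mul(4, z)) (Function('E')(z) = Add(2, Mul(-1, Mul(-4, Add(z, 3)))) = Add(2, Mul(-1, Mul(-4, Add(3, z)))) = Add(2, Mul(-1, Add(-12, Mul(-4, z)))) = Add(2, Add(12, Mul(4, z))) = Add(14, Mul(4, z)))
Add(Mul(-3760, Pow(3858, -1)), Mul(-3163, Pow(Function('E')(-22), -1))) = Add(Mul(-3760, Pow(3858, -1)), Mul(-3163, Pow(Add(14, Mul(4, -22)), -1))) = Add(Mul(-3760, Rational(1, 3858)), Mul(-3163, Pow(Add(14, -88), -1))) = Add(Rational(-1880, 1929), Mul(-3163, Pow(-74, -1))) = Add(Rational(-1880, 1929), Mul(-3163, Rational(-1, 74))) = Add(Rational(-1880, 1929), Rational(3163, 74)) = Rational(5962307, 142746)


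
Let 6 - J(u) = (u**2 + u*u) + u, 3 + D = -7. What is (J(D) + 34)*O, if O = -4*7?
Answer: 4200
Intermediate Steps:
D = -10 (D = -3 - 7 = -10)
J(u) = 6 - u - 2*u**2 (J(u) = 6 - ((u**2 + u*u) + u) = 6 - ((u**2 + u**2) + u) = 6 - (2*u**2 + u) = 6 - (u + 2*u**2) = 6 + (-u - 2*u**2) = 6 - u - 2*u**2)
O = -28
(J(D) + 34)*O = ((6 - 1*(-10) - 2*(-10)**2) + 34)*(-28) = ((6 + 10 - 2*100) + 34)*(-28) = ((6 + 10 - 200) + 34)*(-28) = (-184 + 34)*(-28) = -150*(-28) = 4200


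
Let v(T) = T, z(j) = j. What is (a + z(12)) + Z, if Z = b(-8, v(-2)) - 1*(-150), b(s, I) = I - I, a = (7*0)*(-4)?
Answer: 162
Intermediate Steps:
a = 0 (a = 0*(-4) = 0)
b(s, I) = 0
Z = 150 (Z = 0 - 1*(-150) = 0 + 150 = 150)
(a + z(12)) + Z = (0 + 12) + 150 = 12 + 150 = 162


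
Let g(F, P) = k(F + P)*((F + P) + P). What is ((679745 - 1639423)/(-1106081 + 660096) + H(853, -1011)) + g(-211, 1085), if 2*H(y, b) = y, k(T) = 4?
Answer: 7371821481/891970 ≈ 8264.7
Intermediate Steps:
H(y, b) = y/2
g(F, P) = 4*F + 8*P (g(F, P) = 4*((F + P) + P) = 4*(F + 2*P) = 4*F + 8*P)
((679745 - 1639423)/(-1106081 + 660096) + H(853, -1011)) + g(-211, 1085) = ((679745 - 1639423)/(-1106081 + 660096) + (½)*853) + (4*(-211) + 8*1085) = (-959678/(-445985) + 853/2) + (-844 + 8680) = (-959678*(-1/445985) + 853/2) + 7836 = (959678/445985 + 853/2) + 7836 = 382344561/891970 + 7836 = 7371821481/891970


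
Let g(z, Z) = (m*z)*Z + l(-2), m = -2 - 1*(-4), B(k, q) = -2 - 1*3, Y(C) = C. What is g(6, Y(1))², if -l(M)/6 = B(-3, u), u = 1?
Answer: 1764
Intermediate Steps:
B(k, q) = -5 (B(k, q) = -2 - 3 = -5)
l(M) = 30 (l(M) = -6*(-5) = 30)
m = 2 (m = -2 + 4 = 2)
g(z, Z) = 30 + 2*Z*z (g(z, Z) = (2*z)*Z + 30 = 2*Z*z + 30 = 30 + 2*Z*z)
g(6, Y(1))² = (30 + 2*1*6)² = (30 + 12)² = 42² = 1764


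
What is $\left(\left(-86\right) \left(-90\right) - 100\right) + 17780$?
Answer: $25420$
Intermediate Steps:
$\left(\left(-86\right) \left(-90\right) - 100\right) + 17780 = \left(7740 - 100\right) + 17780 = 7640 + 17780 = 25420$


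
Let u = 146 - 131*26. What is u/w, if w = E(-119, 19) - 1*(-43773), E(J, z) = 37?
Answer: -326/4381 ≈ -0.074412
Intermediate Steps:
u = -3260 (u = 146 - 3406 = -3260)
w = 43810 (w = 37 - 1*(-43773) = 37 + 43773 = 43810)
u/w = -3260/43810 = -3260*1/43810 = -326/4381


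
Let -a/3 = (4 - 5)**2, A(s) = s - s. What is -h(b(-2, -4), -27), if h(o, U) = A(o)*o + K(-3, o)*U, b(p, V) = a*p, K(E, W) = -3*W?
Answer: -486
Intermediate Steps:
A(s) = 0
a = -3 (a = -3*(4 - 5)**2 = -3*(-1)**2 = -3*1 = -3)
b(p, V) = -3*p
h(o, U) = -3*U*o (h(o, U) = 0*o + (-3*o)*U = 0 - 3*U*o = -3*U*o)
-h(b(-2, -4), -27) = -(-3)*(-27)*(-3*(-2)) = -(-3)*(-27)*6 = -1*486 = -486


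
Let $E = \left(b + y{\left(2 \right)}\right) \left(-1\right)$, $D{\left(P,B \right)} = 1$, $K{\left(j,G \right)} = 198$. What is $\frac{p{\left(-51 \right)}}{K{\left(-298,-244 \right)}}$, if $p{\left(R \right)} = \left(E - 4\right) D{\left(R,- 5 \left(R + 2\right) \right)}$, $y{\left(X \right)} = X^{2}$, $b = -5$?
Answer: $- \frac{1}{66} \approx -0.015152$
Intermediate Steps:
$E = 1$ ($E = \left(-5 + 2^{2}\right) \left(-1\right) = \left(-5 + 4\right) \left(-1\right) = \left(-1\right) \left(-1\right) = 1$)
$p{\left(R \right)} = -3$ ($p{\left(R \right)} = \left(1 - 4\right) 1 = \left(-3\right) 1 = -3$)
$\frac{p{\left(-51 \right)}}{K{\left(-298,-244 \right)}} = - \frac{3}{198} = \left(-3\right) \frac{1}{198} = - \frac{1}{66}$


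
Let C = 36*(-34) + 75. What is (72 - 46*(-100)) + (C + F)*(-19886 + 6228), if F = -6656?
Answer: 106605362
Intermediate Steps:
C = -1149 (C = -1224 + 75 = -1149)
(72 - 46*(-100)) + (C + F)*(-19886 + 6228) = (72 - 46*(-100)) + (-1149 - 6656)*(-19886 + 6228) = (72 + 4600) - 7805*(-13658) = 4672 + 106600690 = 106605362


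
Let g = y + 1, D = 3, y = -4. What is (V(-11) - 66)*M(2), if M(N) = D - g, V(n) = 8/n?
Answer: -4404/11 ≈ -400.36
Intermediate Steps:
g = -3 (g = -4 + 1 = -3)
M(N) = 6 (M(N) = 3 - 1*(-3) = 3 + 3 = 6)
(V(-11) - 66)*M(2) = (8/(-11) - 66)*6 = (8*(-1/11) - 66)*6 = (-8/11 - 66)*6 = -734/11*6 = -4404/11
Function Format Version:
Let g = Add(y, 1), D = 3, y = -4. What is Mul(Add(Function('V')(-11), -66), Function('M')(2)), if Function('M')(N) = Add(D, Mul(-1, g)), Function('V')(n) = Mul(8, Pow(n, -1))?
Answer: Rational(-4404, 11) ≈ -400.36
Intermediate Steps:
g = -3 (g = Add(-4, 1) = -3)
Function('M')(N) = 6 (Function('M')(N) = Add(3, Mul(-1, -3)) = Add(3, 3) = 6)
Mul(Add(Function('V')(-11), -66), Function('M')(2)) = Mul(Add(Mul(8, Pow(-11, -1)), -66), 6) = Mul(Add(Mul(8, Rational(-1, 11)), -66), 6) = Mul(Add(Rational(-8, 11), -66), 6) = Mul(Rational(-734, 11), 6) = Rational(-4404, 11)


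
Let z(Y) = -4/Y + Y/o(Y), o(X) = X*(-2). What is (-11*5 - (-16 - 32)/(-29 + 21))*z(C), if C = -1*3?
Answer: -305/6 ≈ -50.833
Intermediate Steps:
C = -3
o(X) = -2*X
z(Y) = -½ - 4/Y (z(Y) = -4/Y + Y/((-2*Y)) = -4/Y + Y*(-1/(2*Y)) = -4/Y - ½ = -½ - 4/Y)
(-11*5 - (-16 - 32)/(-29 + 21))*z(C) = (-11*5 - (-16 - 32)/(-29 + 21))*((½)*(-8 - 1*(-3))/(-3)) = (-55 - (-48)/(-8))*((½)*(-⅓)*(-8 + 3)) = (-55 - (-48)*(-1)/8)*((½)*(-⅓)*(-5)) = (-55 - 1*6)*(⅚) = (-55 - 6)*(⅚) = -61*⅚ = -305/6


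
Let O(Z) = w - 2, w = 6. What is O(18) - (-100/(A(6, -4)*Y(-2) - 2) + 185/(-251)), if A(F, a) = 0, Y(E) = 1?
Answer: -11361/251 ≈ -45.263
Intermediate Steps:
O(Z) = 4 (O(Z) = 6 - 2 = 4)
O(18) - (-100/(A(6, -4)*Y(-2) - 2) + 185/(-251)) = 4 - (-100/(0*1 - 2) + 185/(-251)) = 4 - (-100/(0 - 2) + 185*(-1/251)) = 4 - (-100/(-2) - 185/251) = 4 - (-100*(-1/2) - 185/251) = 4 - (50 - 185/251) = 4 - 1*12365/251 = 4 - 12365/251 = -11361/251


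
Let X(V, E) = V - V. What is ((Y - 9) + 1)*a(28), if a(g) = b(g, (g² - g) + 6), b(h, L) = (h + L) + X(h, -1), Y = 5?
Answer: -2370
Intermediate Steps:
X(V, E) = 0
b(h, L) = L + h (b(h, L) = (h + L) + 0 = (L + h) + 0 = L + h)
a(g) = 6 + g² (a(g) = ((g² - g) + 6) + g = (6 + g² - g) + g = 6 + g²)
((Y - 9) + 1)*a(28) = ((5 - 9) + 1)*(6 + 28²) = (-4 + 1)*(6 + 784) = -3*790 = -2370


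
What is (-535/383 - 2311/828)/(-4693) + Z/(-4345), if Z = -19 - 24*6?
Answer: 19104417077/497423264580 ≈ 0.038407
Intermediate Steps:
Z = -163 (Z = -19 - 144 = -163)
(-535/383 - 2311/828)/(-4693) + Z/(-4345) = (-535/383 - 2311/828)/(-4693) - 163/(-4345) = (-535*1/383 - 2311*1/828)*(-1/4693) - 163*(-1/4345) = (-535/383 - 2311/828)*(-1/4693) + 163/4345 = -1328093/317124*(-1/4693) + 163/4345 = 102161/114481764 + 163/4345 = 19104417077/497423264580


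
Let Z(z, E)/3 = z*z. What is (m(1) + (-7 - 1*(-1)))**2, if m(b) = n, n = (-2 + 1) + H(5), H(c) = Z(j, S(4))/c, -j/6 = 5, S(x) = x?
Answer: 284089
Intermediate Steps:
j = -30 (j = -6*5 = -30)
Z(z, E) = 3*z**2 (Z(z, E) = 3*(z*z) = 3*z**2)
H(c) = 2700/c (H(c) = (3*(-30)**2)/c = (3*900)/c = 2700/c)
n = 539 (n = (-2 + 1) + 2700/5 = -1 + 2700*(1/5) = -1 + 540 = 539)
m(b) = 539
(m(1) + (-7 - 1*(-1)))**2 = (539 + (-7 - 1*(-1)))**2 = (539 + (-7 + 1))**2 = (539 - 6)**2 = 533**2 = 284089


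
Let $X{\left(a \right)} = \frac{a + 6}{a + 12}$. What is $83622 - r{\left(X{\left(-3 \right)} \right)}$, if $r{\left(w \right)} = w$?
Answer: $\frac{250865}{3} \approx 83622.0$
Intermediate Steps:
$X{\left(a \right)} = \frac{6 + a}{12 + a}$
$83622 - r{\left(X{\left(-3 \right)} \right)} = 83622 - \frac{6 - 3}{12 - 3} = 83622 - \frac{1}{9} \cdot 3 = 83622 - \frac{1}{3} = \frac{250865}{3}$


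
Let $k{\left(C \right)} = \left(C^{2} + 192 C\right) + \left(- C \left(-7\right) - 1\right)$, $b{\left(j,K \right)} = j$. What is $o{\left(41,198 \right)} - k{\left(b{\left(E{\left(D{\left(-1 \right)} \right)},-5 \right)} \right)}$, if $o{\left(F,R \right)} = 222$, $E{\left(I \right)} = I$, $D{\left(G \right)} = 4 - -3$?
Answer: $-1219$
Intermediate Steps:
$D{\left(G \right)} = 7$ ($D{\left(G \right)} = 4 + 3 = 7$)
$k{\left(C \right)} = -1 + C^{2} + 199 C$ ($k{\left(C \right)} = \left(C^{2} + 192 C\right) + \left(7 C - 1\right) = \left(C^{2} + 192 C\right) + \left(-1 + 7 C\right) = -1 + C^{2} + 199 C$)
$o{\left(41,198 \right)} - k{\left(b{\left(E{\left(D{\left(-1 \right)} \right)},-5 \right)} \right)} = 222 - \left(-1 + 7^{2} + 199 \cdot 7\right) = 222 - \left(-1 + 49 + 1393\right) = 222 - 1441 = -1219$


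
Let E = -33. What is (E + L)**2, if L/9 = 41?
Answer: 112896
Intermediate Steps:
L = 369 (L = 9*41 = 369)
(E + L)**2 = (-33 + 369)**2 = 336**2 = 112896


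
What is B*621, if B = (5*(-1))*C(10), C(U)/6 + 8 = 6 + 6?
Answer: -74520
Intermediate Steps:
C(U) = 24 (C(U) = -48 + 6*(6 + 6) = -48 + 6*12 = -48 + 72 = 24)
B = -120 (B = (5*(-1))*24 = -5*24 = -120)
B*621 = -120*621 = -74520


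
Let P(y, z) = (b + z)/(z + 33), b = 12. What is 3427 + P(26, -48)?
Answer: 17147/5 ≈ 3429.4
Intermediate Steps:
P(y, z) = (12 + z)/(33 + z) (P(y, z) = (12 + z)/(z + 33) = (12 + z)/(33 + z))
3427 + P(26, -48) = 3427 + (12 - 48)/(33 - 48) = 3427 - 36/(-15) = 3427 - 1/15*(-36) = 3427 + 12/5 = 17147/5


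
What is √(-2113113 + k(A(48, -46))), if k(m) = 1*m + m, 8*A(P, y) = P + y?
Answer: 5*I*√338098/2 ≈ 1453.7*I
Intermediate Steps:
A(P, y) = P/8 + y/8 (A(P, y) = (P + y)/8 = P/8 + y/8)
k(m) = 2*m (k(m) = m + m = 2*m)
√(-2113113 + k(A(48, -46))) = √(-2113113 + 2*((⅛)*48 + (⅛)*(-46))) = √(-2113113 + 2*(6 - 23/4)) = √(-2113113 + 2*(¼)) = √(-2113113 + ½) = √(-4226225/2) = 5*I*√338098/2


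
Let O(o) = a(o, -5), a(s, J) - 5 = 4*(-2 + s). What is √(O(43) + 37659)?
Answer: 14*√193 ≈ 194.49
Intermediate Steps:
a(s, J) = -3 + 4*s (a(s, J) = 5 + 4*(-2 + s) = 5 + (-8 + 4*s) = -3 + 4*s)
O(o) = -3 + 4*o
√(O(43) + 37659) = √((-3 + 4*43) + 37659) = √((-3 + 172) + 37659) = √(169 + 37659) = √37828 = 14*√193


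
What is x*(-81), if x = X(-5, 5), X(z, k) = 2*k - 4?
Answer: -486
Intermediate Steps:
X(z, k) = -4 + 2*k
x = 6 (x = -4 + 2*5 = -4 + 10 = 6)
x*(-81) = 6*(-81) = -486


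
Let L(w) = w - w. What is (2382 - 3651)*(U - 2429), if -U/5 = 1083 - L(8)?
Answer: 9954036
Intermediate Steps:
L(w) = 0
U = -5415 (U = -5*(1083 - 1*0) = -5*(1083 + 0) = -5*1083 = -5415)
(2382 - 3651)*(U - 2429) = (2382 - 3651)*(-5415 - 2429) = -1269*(-7844) = 9954036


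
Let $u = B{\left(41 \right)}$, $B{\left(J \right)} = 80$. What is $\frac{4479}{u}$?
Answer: $\frac{4479}{80} \approx 55.987$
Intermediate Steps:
$u = 80$
$\frac{4479}{u} = \frac{4479}{80}$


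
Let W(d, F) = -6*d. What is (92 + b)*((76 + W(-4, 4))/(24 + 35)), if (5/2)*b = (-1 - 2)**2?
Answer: 9560/59 ≈ 162.03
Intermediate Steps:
b = 18/5 (b = 2*(-1 - 2)**2/5 = (2/5)*(-3)**2 = (2/5)*9 = 18/5 ≈ 3.6000)
(92 + b)*((76 + W(-4, 4))/(24 + 35)) = (92 + 18/5)*((76 - 6*(-4))/(24 + 35)) = 478*((76 + 24)/59)/5 = 478*(100*(1/59))/5 = (478/5)*(100/59) = 9560/59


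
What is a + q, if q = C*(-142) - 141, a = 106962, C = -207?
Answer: 136215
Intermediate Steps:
q = 29253 (q = -207*(-142) - 141 = 29394 - 141 = 29253)
a + q = 106962 + 29253 = 136215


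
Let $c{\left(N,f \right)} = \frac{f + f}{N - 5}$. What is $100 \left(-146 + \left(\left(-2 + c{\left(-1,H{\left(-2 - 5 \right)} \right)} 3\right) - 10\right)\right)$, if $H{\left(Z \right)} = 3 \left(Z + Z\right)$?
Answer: $-11600$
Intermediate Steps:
$H{\left(Z \right)} = 6 Z$ ($H{\left(Z \right)} = 3 \cdot 2 Z = 6 Z$)
$c{\left(N,f \right)} = \frac{2 f}{-5 + N}$
$100 \left(-146 + \left(\left(-2 + c{\left(-1,H{\left(-2 - 5 \right)} \right)} 3\right) - 10\right)\right) = 100 \left(-146 - \left(12 - \frac{2 \cdot 6 \left(-2 - 5\right)}{-5 - 1} \cdot 3\right)\right) = 100 \left(-146 - \left(12 - \frac{2 \cdot 6 \left(-7\right)}{-6} \cdot 3\right)\right) = 100 \left(-146 - \left(12 - 2 \left(-42\right) \left(- \frac{1}{6}\right) 3\right)\right) = 100 \left(-146 + \left(\left(-2 + 14 \cdot 3\right) - 10\right)\right) = 100 \left(-146 + \left(\left(-2 + 42\right) - 10\right)\right) = 100 \left(-146 + \left(40 - 10\right)\right) = 100 \left(-146 + 30\right) = 100 \left(-116\right) = -11600$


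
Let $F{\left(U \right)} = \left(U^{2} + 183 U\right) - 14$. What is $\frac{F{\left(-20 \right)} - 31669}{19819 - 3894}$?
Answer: $- \frac{34943}{15925} \approx -2.1942$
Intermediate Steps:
$F{\left(U \right)} = -14 + U^{2} + 183 U$
$\frac{F{\left(-20 \right)} - 31669}{19819 - 3894} = \frac{\left(-14 + \left(-20\right)^{2} + 183 \left(-20\right)\right) - 31669}{19819 - 3894} = \frac{\left(-14 + 400 - 3660\right) - 31669}{15925} = \left(-3274 - 31669\right) \frac{1}{15925} = \left(-34943\right) \frac{1}{15925} = - \frac{34943}{15925}$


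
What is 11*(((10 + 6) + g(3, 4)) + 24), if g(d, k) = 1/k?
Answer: 1771/4 ≈ 442.75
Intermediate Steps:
11*(((10 + 6) + g(3, 4)) + 24) = 11*(((10 + 6) + 1/4) + 24) = 11*((16 + 1/4) + 24) = 11*(65/4 + 24) = 11*(161/4) = 1771/4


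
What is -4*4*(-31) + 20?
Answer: 516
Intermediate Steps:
-4*4*(-31) + 20 = -16*(-31) + 20 = 496 + 20 = 516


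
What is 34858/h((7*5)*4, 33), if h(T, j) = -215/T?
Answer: -976024/43 ≈ -22698.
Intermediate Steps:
34858/h((7*5)*4, 33) = 34858/((-215/((7*5)*4))) = 34858/((-215/(35*4))) = 34858/((-215/140)) = 34858/((-215*1/140)) = 34858/(-43/28) = 34858*(-28/43) = -976024/43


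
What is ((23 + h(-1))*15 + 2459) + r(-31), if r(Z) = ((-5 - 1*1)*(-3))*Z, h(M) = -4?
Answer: 2186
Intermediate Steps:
r(Z) = 18*Z (r(Z) = ((-5 - 1)*(-3))*Z = (-6*(-3))*Z = 18*Z)
((23 + h(-1))*15 + 2459) + r(-31) = ((23 - 4)*15 + 2459) + 18*(-31) = (19*15 + 2459) - 558 = (285 + 2459) - 558 = 2744 - 558 = 2186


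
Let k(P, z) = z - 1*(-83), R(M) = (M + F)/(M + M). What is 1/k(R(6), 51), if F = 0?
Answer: 1/134 ≈ 0.0074627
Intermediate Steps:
R(M) = ½ (R(M) = (M + 0)/(M + M) = M/((2*M)) = M*(1/(2*M)) = ½)
k(P, z) = 83 + z (k(P, z) = z + 83 = 83 + z)
1/k(R(6), 51) = 1/(83 + 51) = 1/134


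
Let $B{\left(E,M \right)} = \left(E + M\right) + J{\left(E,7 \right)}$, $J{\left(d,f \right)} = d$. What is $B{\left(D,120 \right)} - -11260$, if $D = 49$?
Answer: $11478$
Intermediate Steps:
$B{\left(E,M \right)} = M + 2 E$ ($B{\left(E,M \right)} = \left(E + M\right) + E = M + 2 E$)
$B{\left(D,120 \right)} - -11260 = \left(120 + 2 \cdot 49\right) - -11260 = \left(120 + 98\right) + 11260 = 218 + 11260 = 11478$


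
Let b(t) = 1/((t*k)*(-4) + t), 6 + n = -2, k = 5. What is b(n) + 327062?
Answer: 49713425/152 ≈ 3.2706e+5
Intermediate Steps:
n = -8 (n = -6 - 2 = -8)
b(t) = -1/(19*t) (b(t) = 1/((t*5)*(-4) + t) = 1/((5*t)*(-4) + t) = 1/(-20*t + t) = 1/(-19*t) = -1/(19*t))
b(n) + 327062 = -1/19/(-8) + 327062 = -1/19*(-⅛) + 327062 = 1/152 + 327062 = 49713425/152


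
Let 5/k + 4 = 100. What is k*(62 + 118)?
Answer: 75/8 ≈ 9.3750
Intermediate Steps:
k = 5/96 (k = 5/(-4 + 100) = 5/96 ≈ 0.052083)
k*(62 + 118) = 5*(62 + 118)/96 = (5/96)*180 = 75/8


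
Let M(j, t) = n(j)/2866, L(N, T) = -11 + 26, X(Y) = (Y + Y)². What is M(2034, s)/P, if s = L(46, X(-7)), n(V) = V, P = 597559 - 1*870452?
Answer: -1017/391055669 ≈ -2.6007e-6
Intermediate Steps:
X(Y) = 4*Y² (X(Y) = (2*Y)² = 4*Y²)
P = -272893 (P = 597559 - 870452 = -272893)
L(N, T) = 15
s = 15
M(j, t) = j/2866
M(2034, s)/P = ((1/2866)*2034)/(-272893) = (1017/1433)*(-1/272893) = -1017/391055669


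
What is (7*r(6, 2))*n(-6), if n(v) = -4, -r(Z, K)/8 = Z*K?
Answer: 2688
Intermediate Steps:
r(Z, K) = -8*K*Z (r(Z, K) = -8*Z*K = -8*K*Z)
(7*r(6, 2))*n(-6) = (7*(-8*2*6))*(-4) = (7*(-96))*(-4) = -672*(-4) = 2688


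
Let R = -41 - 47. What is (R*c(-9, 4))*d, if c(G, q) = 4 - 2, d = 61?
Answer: -10736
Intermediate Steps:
c(G, q) = 2
R = -88
(R*c(-9, 4))*d = -88*2*61 = -176*61 = -10736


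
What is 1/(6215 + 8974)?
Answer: 1/15189 ≈ 6.5837e-5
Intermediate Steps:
1/(6215 + 8974) = 1/15189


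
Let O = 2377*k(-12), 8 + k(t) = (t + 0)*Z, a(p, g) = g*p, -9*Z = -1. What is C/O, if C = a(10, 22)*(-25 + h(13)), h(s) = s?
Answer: 1980/16639 ≈ 0.11900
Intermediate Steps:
Z = ⅑ (Z = -⅑*(-1) = ⅑ ≈ 0.11111)
k(t) = -8 + t/9 (k(t) = -8 + (t + 0)*(⅑) = -8 + t*(⅑) = -8 + t/9)
O = -66556/3 (O = 2377*(-8 + (⅑)*(-12)) = 2377*(-8 - 4/3) = 2377*(-28/3) = -66556/3 ≈ -22185.)
C = -2640 (C = (22*10)*(-25 + 13) = 220*(-12) = -2640)
C/O = -2640/(-66556/3) = -2640*(-3/66556) = 1980/16639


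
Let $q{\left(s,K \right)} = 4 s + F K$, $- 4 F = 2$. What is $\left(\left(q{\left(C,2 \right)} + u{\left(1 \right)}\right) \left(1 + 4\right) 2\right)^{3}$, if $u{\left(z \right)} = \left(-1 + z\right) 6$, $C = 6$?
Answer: $12167000$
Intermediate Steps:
$F = - \frac{1}{2}$ ($F = \left(- \frac{1}{4}\right) 2 = - \frac{1}{2} \approx -0.5$)
$u{\left(z \right)} = -6 + 6 z$
$q{\left(s,K \right)} = 4 s - \frac{K}{2}$
$\left(\left(q{\left(C,2 \right)} + u{\left(1 \right)}\right) \left(1 + 4\right) 2\right)^{3} = \left(\left(\left(4 \cdot 6 - 1\right) + \left(-6 + 6 \cdot 1\right)\right) \left(1 + 4\right) 2\right)^{3} = \left(\left(\left(24 - 1\right) + \left(-6 + 6\right)\right) 5 \cdot 2\right)^{3} = \left(\left(23 + 0\right) 10\right)^{3} = \left(23 \cdot 10\right)^{3} = 230^{3} = 12167000$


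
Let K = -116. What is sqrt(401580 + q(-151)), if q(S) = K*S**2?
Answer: 2*I*sqrt(560834) ≈ 1497.8*I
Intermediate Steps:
q(S) = -116*S**2
sqrt(401580 + q(-151)) = sqrt(401580 - 116*(-151)**2) = sqrt(401580 - 116*22801) = sqrt(401580 - 2644916) = sqrt(-2243336) = 2*I*sqrt(560834)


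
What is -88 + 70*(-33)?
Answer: -2398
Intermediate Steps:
-88 + 70*(-33) = -88 - 2310 = -2398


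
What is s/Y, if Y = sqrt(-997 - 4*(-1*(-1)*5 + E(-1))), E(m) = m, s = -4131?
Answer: 4131*I*sqrt(1013)/1013 ≈ 129.79*I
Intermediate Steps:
Y = I*sqrt(1013) (Y = sqrt(-997 - 4*(-1*(-1)*5 - 1)) = sqrt(-997 - 4*(1*5 - 1)) = sqrt(-997 - 4*(5 - 1)) = sqrt(-997 - 4*4) = sqrt(-997 - 16) = sqrt(-1013) = I*sqrt(1013) ≈ 31.828*I)
s/Y = -4131*(-I*sqrt(1013)/1013) = -(-4131)*I*sqrt(1013)/1013 = 4131*I*sqrt(1013)/1013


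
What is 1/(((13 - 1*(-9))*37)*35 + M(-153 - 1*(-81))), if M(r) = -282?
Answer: 1/28208 ≈ 3.5451e-5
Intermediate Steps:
1/(((13 - 1*(-9))*37)*35 + M(-153 - 1*(-81))) = 1/(((13 - 1*(-9))*37)*35 - 282) = 1/(((13 + 9)*37)*35 - 282) = 1/((22*37)*35 - 282) = 1/(814*35 - 282) = 1/(28490 - 282) = 1/28208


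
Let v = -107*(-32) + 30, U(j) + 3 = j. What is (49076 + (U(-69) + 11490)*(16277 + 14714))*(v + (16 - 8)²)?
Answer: 1245035376652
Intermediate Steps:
U(j) = -3 + j
v = 3454 (v = 3424 + 30 = 3454)
(49076 + (U(-69) + 11490)*(16277 + 14714))*(v + (16 - 8)²) = (49076 + ((-3 - 69) + 11490)*(16277 + 14714))*(3454 + (16 - 8)²) = (49076 + (-72 + 11490)*30991)*(3454 + 8²) = (49076 + 11418*30991)*(3454 + 64) = (49076 + 353855238)*3518 = 353904314*3518 = 1245035376652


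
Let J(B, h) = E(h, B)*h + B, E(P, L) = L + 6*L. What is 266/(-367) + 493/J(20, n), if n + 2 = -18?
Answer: -920411/1020260 ≈ -0.90213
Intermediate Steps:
n = -20 (n = -2 - 18 = -20)
E(P, L) = 7*L
J(B, h) = B + 7*B*h (J(B, h) = (7*B)*h + B = 7*B*h + B = B + 7*B*h)
266/(-367) + 493/J(20, n) = 266/(-367) + 493/((20*(1 + 7*(-20)))) = 266*(-1/367) + 493/((20*(1 - 140))) = -266/367 + 493/((20*(-139))) = -266/367 + 493/(-2780) = -266/367 + 493*(-1/2780) = -266/367 - 493/2780 = -920411/1020260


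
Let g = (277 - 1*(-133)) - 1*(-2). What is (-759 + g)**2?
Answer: 120409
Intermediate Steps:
g = 412 (g = (277 + 133) + 2 = 410 + 2 = 412)
(-759 + g)**2 = (-759 + 412)**2 = (-347)**2 = 120409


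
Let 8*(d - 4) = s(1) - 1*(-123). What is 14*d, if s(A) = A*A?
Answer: 273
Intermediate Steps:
s(A) = A**2
d = 39/2 (d = 4 + (1**2 - 1*(-123))/8 = 4 + (1 + 123)/8 = 4 + (1/8)*124 = 4 + 31/2 = 39/2 ≈ 19.500)
14*d = 14*(39/2) = 273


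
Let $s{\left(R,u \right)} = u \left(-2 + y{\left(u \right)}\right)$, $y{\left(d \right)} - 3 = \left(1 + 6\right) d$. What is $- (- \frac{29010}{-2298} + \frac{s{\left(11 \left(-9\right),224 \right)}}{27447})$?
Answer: $- \frac{12729233}{500581} \approx -25.429$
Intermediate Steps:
$y{\left(d \right)} = 3 + 7 d$ ($y{\left(d \right)} = 3 + \left(1 + 6\right) d = 3 + 7 d$)
$s{\left(R,u \right)} = u \left(1 + 7 u\right)$ ($s{\left(R,u \right)} = u \left(-2 + \left(3 + 7 u\right)\right) = u \left(1 + 7 u\right)$)
$- (- \frac{29010}{-2298} + \frac{s{\left(11 \left(-9\right),224 \right)}}{27447}) = - (- \frac{29010}{-2298} + \frac{224 \left(1 + 7 \cdot 224\right)}{27447}) = - (\left(-29010\right) \left(- \frac{1}{2298}\right) + 224 \left(1 + 1568\right) \frac{1}{27447}) = - (\frac{4835}{383} + 224 \cdot 1569 \cdot \frac{1}{27447}) = - (\frac{4835}{383} + 351456 \cdot \frac{1}{27447}) = - (\frac{4835}{383} + \frac{16736}{1307}) = \left(-1\right) \frac{12729233}{500581} = - \frac{12729233}{500581}$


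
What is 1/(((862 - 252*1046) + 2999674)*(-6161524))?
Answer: -1/16863746142656 ≈ -5.9299e-14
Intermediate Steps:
1/(((862 - 252*1046) + 2999674)*(-6161524)) = -1/6161524/((862 - 263592) + 2999674) = -1/6161524/(-262730 + 2999674) = -1/6161524/2736944 = (1/2736944)*(-1/6161524) = -1/16863746142656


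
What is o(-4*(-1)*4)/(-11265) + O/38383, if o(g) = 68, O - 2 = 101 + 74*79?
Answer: 64405441/432384495 ≈ 0.14895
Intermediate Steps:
O = 5949 (O = 2 + (101 + 74*79) = 2 + (101 + 5846) = 2 + 5947 = 5949)
o(-4*(-1)*4)/(-11265) + O/38383 = 68/(-11265) + 5949/38383 = 68*(-1/11265) + 5949*(1/38383) = -68/11265 + 5949/38383 = 64405441/432384495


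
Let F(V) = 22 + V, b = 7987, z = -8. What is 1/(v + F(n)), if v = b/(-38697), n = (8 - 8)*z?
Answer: 38697/843347 ≈ 0.045885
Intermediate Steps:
n = 0 (n = (8 - 8)*(-8) = 0*(-8) = 0)
v = -7987/38697 (v = 7987/(-38697) = 7987*(-1/38697) = -7987/38697 ≈ -0.20640)
1/(v + F(n)) = 1/(-7987/38697 + (22 + 0)) = 1/(-7987/38697 + 22) = 1/(843347/38697) = 38697/843347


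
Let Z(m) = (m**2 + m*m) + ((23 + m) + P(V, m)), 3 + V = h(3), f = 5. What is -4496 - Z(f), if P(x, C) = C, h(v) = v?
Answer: -4579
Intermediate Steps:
V = 0 (V = -3 + 3 = 0)
Z(m) = 23 + 2*m + 2*m**2 (Z(m) = (m**2 + m*m) + ((23 + m) + m) = (m**2 + m**2) + (23 + 2*m) = 2*m**2 + (23 + 2*m) = 23 + 2*m + 2*m**2)
-4496 - Z(f) = -4496 - (23 + 2*5 + 2*5**2) = -4496 - (23 + 10 + 2*25) = -4496 - (23 + 10 + 50) = -4496 - 1*83 = -4496 - 83 = -4579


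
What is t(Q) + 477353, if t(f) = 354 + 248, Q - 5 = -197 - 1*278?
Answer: 477955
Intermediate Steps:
Q = -470 (Q = 5 + (-197 - 1*278) = 5 + (-197 - 278) = 5 - 475 = -470)
t(f) = 602
t(Q) + 477353 = 602 + 477353 = 477955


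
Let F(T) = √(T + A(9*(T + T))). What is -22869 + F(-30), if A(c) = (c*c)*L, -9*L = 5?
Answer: -22869 + I*√162030 ≈ -22869.0 + 402.53*I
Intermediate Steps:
L = -5/9 (L = -⅑*5 = -5/9 ≈ -0.55556)
A(c) = -5*c²/9 (A(c) = (c*c)*(-5/9) = c²*(-5/9) = -5*c²/9)
F(T) = √(T - 180*T²) (F(T) = √(T - 5*81*(T + T)²/9) = √(T - 5*324*T²/9) = √(T - 180*T²))
-22869 + F(-30) = -22869 + √(-30*(1 - 180*(-30))) = -22869 + √(-30*(1 + 5400)) = -22869 + √(-30*5401) = -22869 + √(-162030) = -22869 + I*√162030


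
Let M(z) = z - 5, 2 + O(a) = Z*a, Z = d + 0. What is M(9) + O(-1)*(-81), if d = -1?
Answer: 85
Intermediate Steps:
Z = -1 (Z = -1 + 0 = -1)
O(a) = -2 - a
M(z) = -5 + z
M(9) + O(-1)*(-81) = (-5 + 9) + (-2 - 1*(-1))*(-81) = 4 + (-2 + 1)*(-81) = 4 - 1*(-81) = 4 + 81 = 85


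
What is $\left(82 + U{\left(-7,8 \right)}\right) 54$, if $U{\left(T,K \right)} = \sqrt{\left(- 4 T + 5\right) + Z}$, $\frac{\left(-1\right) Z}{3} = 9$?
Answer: $4428 + 54 \sqrt{6} \approx 4560.3$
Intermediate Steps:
$Z = -27$ ($Z = \left(-3\right) 9 = -27$)
$U{\left(T,K \right)} = \sqrt{-22 - 4 T}$ ($U{\left(T,K \right)} = \sqrt{\left(- 4 T + 5\right) - 27} = \sqrt{\left(5 - 4 T\right) - 27} = \sqrt{-22 - 4 T}$)
$\left(82 + U{\left(-7,8 \right)}\right) 54 = \left(82 + \sqrt{-22 - -28}\right) 54 = \left(82 + \sqrt{-22 + 28}\right) 54 = \left(82 + \sqrt{6}\right) 54 = 4428 + 54 \sqrt{6}$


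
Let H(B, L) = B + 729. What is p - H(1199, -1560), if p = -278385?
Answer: -280313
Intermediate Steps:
H(B, L) = 729 + B
p - H(1199, -1560) = -278385 - (729 + 1199) = -278385 - 1*1928 = -278385 - 1928 = -280313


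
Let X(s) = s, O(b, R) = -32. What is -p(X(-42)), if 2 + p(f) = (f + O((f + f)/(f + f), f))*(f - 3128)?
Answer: -234578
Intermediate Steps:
p(f) = -2 + (-3128 + f)*(-32 + f) (p(f) = -2 + (f - 32)*(f - 3128) = -2 + (-32 + f)*(-3128 + f) = -2 + (-3128 + f)*(-32 + f))
-p(X(-42)) = -(100094 + (-42)**2 - 3160*(-42)) = -(100094 + 1764 + 132720) = -1*234578 = -234578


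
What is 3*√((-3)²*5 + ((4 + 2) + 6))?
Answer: 3*√57 ≈ 22.650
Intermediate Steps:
3*√((-3)²*5 + ((4 + 2) + 6)) = 3*√(9*5 + (6 + 6)) = 3*√(45 + 12) = 3*√57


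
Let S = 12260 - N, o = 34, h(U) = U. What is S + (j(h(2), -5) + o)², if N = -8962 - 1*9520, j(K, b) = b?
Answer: 31583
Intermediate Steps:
N = -18482 (N = -8962 - 9520 = -18482)
S = 30742 (S = 12260 - 1*(-18482) = 12260 + 18482 = 30742)
S + (j(h(2), -5) + o)² = 30742 + (-5 + 34)² = 30742 + 29² = 30742 + 841 = 31583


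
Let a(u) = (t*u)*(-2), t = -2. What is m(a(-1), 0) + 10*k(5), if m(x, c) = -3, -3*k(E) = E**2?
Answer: -259/3 ≈ -86.333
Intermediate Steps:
k(E) = -E**2/3
a(u) = 4*u (a(u) = -2*u*(-2) = 4*u)
m(a(-1), 0) + 10*k(5) = -3 + 10*(-1/3*5**2) = -3 + 10*(-1/3*25) = -3 + 10*(-25/3) = -3 - 250/3 = -259/3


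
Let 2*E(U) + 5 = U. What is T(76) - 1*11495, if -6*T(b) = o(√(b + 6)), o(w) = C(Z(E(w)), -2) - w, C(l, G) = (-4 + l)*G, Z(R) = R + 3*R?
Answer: -34499/3 + 5*√82/6 ≈ -11492.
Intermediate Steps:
E(U) = -5/2 + U/2
Z(R) = 4*R
C(l, G) = G*(-4 + l)
o(w) = 28 - 5*w (o(w) = -2*(-4 + 4*(-5/2 + w/2)) - w = -2*(-4 + (-10 + 2*w)) - w = -2*(-14 + 2*w) - w = (28 - 4*w) - w = 28 - 5*w)
T(b) = -14/3 + 5*√(6 + b)/6 (T(b) = -(28 - 5*√(b + 6))/6 = -(28 - 5*√(6 + b))/6 = -14/3 + 5*√(6 + b)/6)
T(76) - 1*11495 = (-14/3 + 5*√(6 + 76)/6) - 1*11495 = (-14/3 + 5*√82/6) - 11495 = -34499/3 + 5*√82/6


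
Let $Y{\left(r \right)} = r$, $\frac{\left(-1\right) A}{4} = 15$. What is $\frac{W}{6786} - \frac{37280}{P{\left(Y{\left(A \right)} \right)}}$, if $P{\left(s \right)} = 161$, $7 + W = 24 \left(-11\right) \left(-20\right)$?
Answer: $- \frac{252133127}{1092546} \approx -230.78$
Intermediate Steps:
$A = -60$ ($A = \left(-4\right) 15 = -60$)
$W = 5273$ ($W = -7 + 24 \left(-11\right) \left(-20\right) = -7 - -5280 = -7 + 5280 = 5273$)
$\frac{W}{6786} - \frac{37280}{P{\left(Y{\left(A \right)} \right)}} = \frac{5273}{6786} - \frac{37280}{161} = - \frac{252133127}{1092546}$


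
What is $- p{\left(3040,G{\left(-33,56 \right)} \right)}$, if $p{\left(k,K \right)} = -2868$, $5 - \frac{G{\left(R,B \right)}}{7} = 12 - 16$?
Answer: $2868$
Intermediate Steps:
$G{\left(R,B \right)} = 63$ ($G{\left(R,B \right)} = 35 - 7 \left(12 - 16\right) = 35 - -28 = 35 + 28 = 63$)
$- p{\left(3040,G{\left(-33,56 \right)} \right)} = \left(-1\right) \left(-2868\right) = 2868$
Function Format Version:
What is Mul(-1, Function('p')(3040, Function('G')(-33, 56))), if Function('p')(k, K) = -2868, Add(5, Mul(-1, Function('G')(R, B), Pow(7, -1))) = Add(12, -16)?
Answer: 2868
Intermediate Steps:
Function('G')(R, B) = 63 (Function('G')(R, B) = Add(35, Mul(-7, Add(12, -16))) = Add(35, Mul(-7, -4)) = Add(35, 28) = 63)
Mul(-1, Function('p')(3040, Function('G')(-33, 56))) = Mul(-1, -2868) = 2868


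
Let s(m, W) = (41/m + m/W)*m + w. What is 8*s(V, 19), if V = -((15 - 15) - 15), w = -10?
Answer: 6512/19 ≈ 342.74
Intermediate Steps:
V = 15 (V = -(0 - 15) = -1*(-15) = 15)
s(m, W) = -10 + m*(41/m + m/W) (s(m, W) = (41/m + m/W)*m - 10 = m*(41/m + m/W) - 10 = -10 + m*(41/m + m/W))
8*s(V, 19) = 8*(31 + 15²/19) = 8*(31 + (1/19)*225) = 8*(31 + 225/19) = 8*(814/19) = 6512/19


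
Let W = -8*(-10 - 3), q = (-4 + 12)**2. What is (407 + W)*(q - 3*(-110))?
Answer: 201334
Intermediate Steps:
q = 64 (q = 8**2 = 64)
W = 104 (W = -8*(-13) = 104)
(407 + W)*(q - 3*(-110)) = (407 + 104)*(64 - 3*(-110)) = 511*(64 + 330) = 511*394 = 201334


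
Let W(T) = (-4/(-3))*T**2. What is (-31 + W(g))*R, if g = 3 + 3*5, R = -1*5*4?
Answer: -8020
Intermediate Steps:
R = -20 (R = -5*4 = -20)
g = 18 (g = 3 + 15 = 18)
W(T) = 4*T**2/3 (W(T) = (-4*(-1/3))*T**2 = 4*T**2/3)
(-31 + W(g))*R = (-31 + (4/3)*18**2)*(-20) = (-31 + (4/3)*324)*(-20) = (-31 + 432)*(-20) = 401*(-20) = -8020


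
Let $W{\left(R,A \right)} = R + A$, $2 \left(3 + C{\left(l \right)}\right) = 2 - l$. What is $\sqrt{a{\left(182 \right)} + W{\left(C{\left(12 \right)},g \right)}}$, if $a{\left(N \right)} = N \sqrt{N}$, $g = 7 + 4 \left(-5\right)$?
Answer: $\sqrt{-21 + 182 \sqrt{182}} \approx 49.339$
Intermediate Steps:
$C{\left(l \right)} = -2 - \frac{l}{2}$ ($C{\left(l \right)} = -3 + \frac{2 - l}{2} = -3 - \left(-1 + \frac{l}{2}\right) = -2 - \frac{l}{2}$)
$g = -13$ ($g = 7 - 20 = -13$)
$a{\left(N \right)} = N^{\frac{3}{2}}$
$W{\left(R,A \right)} = A + R$
$\sqrt{a{\left(182 \right)} + W{\left(C{\left(12 \right)},g \right)}} = \sqrt{182^{\frac{3}{2}} - 21} = \sqrt{182 \sqrt{182} - 21} = \sqrt{-21 + 182 \sqrt{182}}$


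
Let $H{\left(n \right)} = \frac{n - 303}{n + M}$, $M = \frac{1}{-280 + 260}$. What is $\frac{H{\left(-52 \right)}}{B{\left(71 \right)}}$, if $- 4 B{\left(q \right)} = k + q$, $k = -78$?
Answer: $\frac{28400}{7287} \approx 3.8974$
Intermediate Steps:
$M = - \frac{1}{20}$ ($M = \frac{1}{-20} = - \frac{1}{20} \approx -0.05$)
$H{\left(n \right)} = \frac{-303 + n}{- \frac{1}{20} + n}$ ($H{\left(n \right)} = \frac{n - 303}{n - \frac{1}{20}} = \frac{-303 + n}{- \frac{1}{20} + n}$)
$B{\left(q \right)} = \frac{39}{2} - \frac{q}{4}$ ($B{\left(q \right)} = - \frac{-78 + q}{4} = \frac{39}{2} - \frac{q}{4}$)
$\frac{H{\left(-52 \right)}}{B{\left(71 \right)}} = \frac{20 \frac{1}{-1 + 20 \left(-52\right)} \left(-303 - 52\right)}{\frac{39}{2} - \frac{71}{4}} = \frac{20 \frac{1}{-1 - 1040} \left(-355\right)}{\frac{39}{2} - \frac{71}{4}} = \frac{20 \frac{1}{-1041} \left(-355\right)}{\frac{7}{4}} = 20 \left(- \frac{1}{1041}\right) \left(-355\right) \frac{4}{7} = \frac{7100}{1041} \cdot \frac{4}{7} = \frac{28400}{7287}$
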